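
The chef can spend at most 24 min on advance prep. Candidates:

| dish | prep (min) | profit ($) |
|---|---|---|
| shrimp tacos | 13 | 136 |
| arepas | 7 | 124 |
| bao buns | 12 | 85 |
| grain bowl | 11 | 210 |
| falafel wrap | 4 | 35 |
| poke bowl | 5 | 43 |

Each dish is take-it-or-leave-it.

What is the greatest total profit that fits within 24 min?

377

Filling by ratio: arepas + grain bowl + falafel wrap for 369, with 2 min left unused.
Dropping falafel wrap frees 4 min; slotting in poke bowl (5 min) lifts the total to 377 at 23 min.
An exhaustive check of the 64 subsets confirms 377.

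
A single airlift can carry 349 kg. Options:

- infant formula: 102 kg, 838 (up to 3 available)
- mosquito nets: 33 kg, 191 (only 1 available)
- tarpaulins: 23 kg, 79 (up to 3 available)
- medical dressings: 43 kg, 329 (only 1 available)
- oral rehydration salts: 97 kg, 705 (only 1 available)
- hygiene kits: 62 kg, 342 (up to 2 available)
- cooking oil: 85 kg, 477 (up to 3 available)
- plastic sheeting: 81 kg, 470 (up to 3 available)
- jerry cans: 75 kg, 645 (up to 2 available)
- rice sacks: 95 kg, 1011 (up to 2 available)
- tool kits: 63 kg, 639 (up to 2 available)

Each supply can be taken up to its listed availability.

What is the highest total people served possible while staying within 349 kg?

The ratio ordering already packs tightly: mosquito nets + 2×rice sacks + 2×tool kits, 349 kg, 3491.
Nothing else within 349 kg beats 3491.

3491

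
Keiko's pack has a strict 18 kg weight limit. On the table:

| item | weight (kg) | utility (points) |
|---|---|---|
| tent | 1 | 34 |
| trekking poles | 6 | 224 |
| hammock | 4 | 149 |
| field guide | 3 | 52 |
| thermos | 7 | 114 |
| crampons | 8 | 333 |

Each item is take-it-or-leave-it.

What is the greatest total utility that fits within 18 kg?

706

Density check — crampons 41.62, trekking poles 37.33, hammock 37.25, tent 34.00 are the best per kg.
Trekking poles + hammock + crampons uses 18 of the 18 kg and totals 706.
An exhaustive check of the 64 subsets confirms 706.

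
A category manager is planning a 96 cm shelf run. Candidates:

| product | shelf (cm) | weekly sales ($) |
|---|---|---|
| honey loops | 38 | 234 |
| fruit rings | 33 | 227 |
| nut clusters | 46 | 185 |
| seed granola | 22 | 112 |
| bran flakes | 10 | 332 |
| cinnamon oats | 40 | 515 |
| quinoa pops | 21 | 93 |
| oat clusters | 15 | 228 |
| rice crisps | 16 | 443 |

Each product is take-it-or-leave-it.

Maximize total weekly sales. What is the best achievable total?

1518

Best packing: bran flakes + cinnamon oats + oat clusters + rice crisps — 81 cm, 1518 total.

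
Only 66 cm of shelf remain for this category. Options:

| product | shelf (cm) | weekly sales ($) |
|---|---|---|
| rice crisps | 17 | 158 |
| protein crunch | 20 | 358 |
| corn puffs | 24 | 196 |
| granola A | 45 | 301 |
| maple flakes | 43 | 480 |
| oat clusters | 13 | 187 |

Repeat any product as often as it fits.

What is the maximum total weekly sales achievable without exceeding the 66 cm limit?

Density check — protein crunch 17.90, oat clusters 14.38, maple flakes 11.16 are the best per cm.
Taking the top-ratio products first gives 3×protein crunch for 1074 (60 cm).
Dropping protein crunch frees 20 cm; slotting in 2×oat clusters (26 cm) lifts the total to 1090 at 66 cm.
Nothing else within 66 cm beats 1090.

1090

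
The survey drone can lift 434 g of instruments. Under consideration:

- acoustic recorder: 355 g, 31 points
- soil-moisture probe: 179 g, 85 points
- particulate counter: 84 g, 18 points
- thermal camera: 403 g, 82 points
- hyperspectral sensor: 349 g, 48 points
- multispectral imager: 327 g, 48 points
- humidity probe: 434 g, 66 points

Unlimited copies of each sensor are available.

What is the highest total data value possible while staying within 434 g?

170

Density check — soil-moisture probe 0.47, particulate counter 0.21, thermal camera 0.20 are the best per g.
2×soil-moisture probe uses 358 of the 434 g and totals 170.
No other feasible combination exceeds 170.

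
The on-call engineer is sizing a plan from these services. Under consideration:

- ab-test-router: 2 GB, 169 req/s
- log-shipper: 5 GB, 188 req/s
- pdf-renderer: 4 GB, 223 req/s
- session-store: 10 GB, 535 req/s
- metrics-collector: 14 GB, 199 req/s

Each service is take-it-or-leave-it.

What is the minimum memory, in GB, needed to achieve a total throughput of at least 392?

Look for the lowest-memory combination reaching 392.
Taking ab-test-router + pdf-renderer gives 392 (≥ 392) for 6 GB.
No combination under 6 GB hits 392.

6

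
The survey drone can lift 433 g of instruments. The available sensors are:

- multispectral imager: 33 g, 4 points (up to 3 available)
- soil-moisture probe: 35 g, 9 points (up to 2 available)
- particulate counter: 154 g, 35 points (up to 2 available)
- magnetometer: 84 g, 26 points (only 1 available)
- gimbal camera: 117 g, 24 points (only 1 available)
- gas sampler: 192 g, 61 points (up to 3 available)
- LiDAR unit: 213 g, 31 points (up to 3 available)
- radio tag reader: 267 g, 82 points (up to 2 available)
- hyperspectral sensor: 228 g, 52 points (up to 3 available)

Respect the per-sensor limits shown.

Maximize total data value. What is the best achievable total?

131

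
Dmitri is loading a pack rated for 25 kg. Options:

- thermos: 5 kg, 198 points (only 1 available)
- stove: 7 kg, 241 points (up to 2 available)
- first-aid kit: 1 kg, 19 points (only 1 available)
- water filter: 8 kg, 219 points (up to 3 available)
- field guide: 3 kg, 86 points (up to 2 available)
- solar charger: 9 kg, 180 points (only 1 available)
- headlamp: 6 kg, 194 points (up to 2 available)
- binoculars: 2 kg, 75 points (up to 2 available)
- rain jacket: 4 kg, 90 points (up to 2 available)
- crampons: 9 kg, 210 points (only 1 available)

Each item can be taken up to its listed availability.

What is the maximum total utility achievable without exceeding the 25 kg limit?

874

Taking the top-ratio items first gives thermos + 2×stove + first-aid kit + 2×binoculars for 849 (24 kg).
Replace first-aid kit and 2×binoculars with headlamp: the trade gains 25 net, giving 874 at 25 kg.
Nothing else within 25 kg beats 874.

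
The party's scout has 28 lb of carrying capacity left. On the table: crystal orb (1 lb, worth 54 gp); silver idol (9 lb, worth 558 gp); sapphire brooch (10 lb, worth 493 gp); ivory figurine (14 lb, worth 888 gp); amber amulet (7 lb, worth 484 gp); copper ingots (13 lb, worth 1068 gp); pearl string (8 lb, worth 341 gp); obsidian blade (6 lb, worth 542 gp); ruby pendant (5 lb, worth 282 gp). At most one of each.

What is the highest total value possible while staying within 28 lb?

2168

Taking the top-ratio items first gives crystal orb + amber amulet + copper ingots + obsidian blade for 2148 (27 lb).
The 8 lb tied up in crystal orb and amber amulet is better spent on silver idol — total rises to 2168 (28 lb).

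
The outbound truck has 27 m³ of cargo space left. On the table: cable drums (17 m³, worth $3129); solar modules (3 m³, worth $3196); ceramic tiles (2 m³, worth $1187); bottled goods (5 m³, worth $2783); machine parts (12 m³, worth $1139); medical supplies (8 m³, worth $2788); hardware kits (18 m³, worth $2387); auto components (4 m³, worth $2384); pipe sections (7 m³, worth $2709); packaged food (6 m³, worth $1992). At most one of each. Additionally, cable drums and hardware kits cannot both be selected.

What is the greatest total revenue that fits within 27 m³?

14251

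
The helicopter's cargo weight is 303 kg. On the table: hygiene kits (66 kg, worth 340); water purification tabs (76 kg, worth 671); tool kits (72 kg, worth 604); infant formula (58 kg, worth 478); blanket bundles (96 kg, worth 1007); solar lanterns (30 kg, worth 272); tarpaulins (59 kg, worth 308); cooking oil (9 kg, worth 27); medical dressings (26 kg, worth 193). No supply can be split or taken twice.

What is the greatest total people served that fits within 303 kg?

Density check — blanket bundles 10.49, solar lanterns 9.07, water purification tabs 8.83 are the best per kg.
Greedy by ratio would take water purification tabs + tool kits + blanket bundles + solar lanterns + medical dressings: 300 kg used, total 2747.
Dropping solar lanterns and medical dressings frees 56 kg; slotting in infant formula (58 kg) lifts the total to 2760 at 302 kg.
An exhaustive check of the 512 subsets confirms 2760.

2760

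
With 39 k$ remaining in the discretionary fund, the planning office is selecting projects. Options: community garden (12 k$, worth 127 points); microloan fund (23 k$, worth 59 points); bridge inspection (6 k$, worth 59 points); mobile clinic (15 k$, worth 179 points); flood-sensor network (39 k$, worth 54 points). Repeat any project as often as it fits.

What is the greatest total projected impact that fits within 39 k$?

By projected impact per k$: mobile clinic 11.93, community garden 10.58, bridge inspection 9.83 lead.
Taking the top-ratio projects first gives bridge inspection + 2×mobile clinic for 417 (36 k$).
Replace bridge inspection and mobile clinic with 2×community garden: the trade gains 16 net, giving 433 at 39 k$.
No other feasible combination exceeds 433.

433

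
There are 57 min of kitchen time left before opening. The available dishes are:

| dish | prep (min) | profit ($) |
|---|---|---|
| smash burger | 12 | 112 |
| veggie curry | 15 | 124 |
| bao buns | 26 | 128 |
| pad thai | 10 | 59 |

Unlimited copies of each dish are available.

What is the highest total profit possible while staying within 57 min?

Ranking by ratio (profit/min): smash burger 9.33, veggie curry 8.27, pad thai 5.90, bao buns 4.92.
A density-first pass picks 4×smash burger — 448 at 48 min.
Dropping 3×smash burger frees 36 min; slotting in 3×veggie curry (45 min) lifts the total to 484 at 57 min.

484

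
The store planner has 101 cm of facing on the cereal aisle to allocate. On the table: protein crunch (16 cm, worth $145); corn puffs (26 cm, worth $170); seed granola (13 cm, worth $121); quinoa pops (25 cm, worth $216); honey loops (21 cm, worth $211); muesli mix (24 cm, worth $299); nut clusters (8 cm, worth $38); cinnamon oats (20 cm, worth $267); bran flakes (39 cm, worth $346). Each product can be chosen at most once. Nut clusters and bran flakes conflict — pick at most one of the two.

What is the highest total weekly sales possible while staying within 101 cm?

1057

A density-first pass picks protein crunch + seed granola + honey loops + muesli mix + cinnamon oats — 1043 at 94 cm.
The 34 cm tied up in seed granola and honey loops is better spent on bran flakes — total rises to 1057 (99 cm).
Every other selection either busts 101 cm or breaks a pairing rule or fails to beat 1057.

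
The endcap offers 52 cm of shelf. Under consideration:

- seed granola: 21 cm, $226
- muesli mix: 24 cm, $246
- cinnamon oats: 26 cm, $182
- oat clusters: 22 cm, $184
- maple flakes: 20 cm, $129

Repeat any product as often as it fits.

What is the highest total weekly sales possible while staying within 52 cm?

By weekly sales per cm: seed granola 10.76, muesli mix 10.25, oat clusters 8.36, cinnamon oats 7.00 lead.
Filling by ratio: 2×seed granola for 452, with 10 cm left unused.
Dropping 2×seed granola frees 42 cm; slotting in 2×muesli mix (48 cm) lifts the total to 492 at 48 cm.
Nothing else within 52 cm beats 492.

492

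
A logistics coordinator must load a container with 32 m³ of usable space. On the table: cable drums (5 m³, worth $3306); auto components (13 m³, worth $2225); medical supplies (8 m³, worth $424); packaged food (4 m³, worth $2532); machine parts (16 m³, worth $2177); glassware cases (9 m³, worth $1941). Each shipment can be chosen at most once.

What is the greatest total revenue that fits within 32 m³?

10004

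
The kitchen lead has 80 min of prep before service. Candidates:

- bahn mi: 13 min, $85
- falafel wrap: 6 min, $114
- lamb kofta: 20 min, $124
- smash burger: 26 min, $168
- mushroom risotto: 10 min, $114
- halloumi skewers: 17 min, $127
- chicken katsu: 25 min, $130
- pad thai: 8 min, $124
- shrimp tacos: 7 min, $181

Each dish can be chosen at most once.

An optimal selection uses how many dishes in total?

6

Best achievable profit is 828.
falafel wrap + smash burger + mushroom risotto + halloumi skewers + pad thai + shrimp tacos hits 828 at 74 min.
Any selection reaching 828 contains exactly 6 dishes.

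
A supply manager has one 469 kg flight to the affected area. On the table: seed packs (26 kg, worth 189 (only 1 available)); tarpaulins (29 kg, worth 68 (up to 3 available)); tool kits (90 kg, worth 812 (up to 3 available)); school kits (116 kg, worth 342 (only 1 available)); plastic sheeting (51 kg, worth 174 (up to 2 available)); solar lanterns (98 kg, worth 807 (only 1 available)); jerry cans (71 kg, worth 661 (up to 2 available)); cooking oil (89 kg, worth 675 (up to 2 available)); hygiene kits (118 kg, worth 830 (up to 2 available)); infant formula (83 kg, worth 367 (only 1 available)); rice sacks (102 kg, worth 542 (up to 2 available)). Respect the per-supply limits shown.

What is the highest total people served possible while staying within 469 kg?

A density-first pass picks seed packs + tarpaulins + 3×tool kits + 2×jerry cans — 4015 at 467 kg.
The 100 kg tied up in tarpaulins and jerry cans is better spent on solar lanterns — total rises to 4093 (465 kg).

4093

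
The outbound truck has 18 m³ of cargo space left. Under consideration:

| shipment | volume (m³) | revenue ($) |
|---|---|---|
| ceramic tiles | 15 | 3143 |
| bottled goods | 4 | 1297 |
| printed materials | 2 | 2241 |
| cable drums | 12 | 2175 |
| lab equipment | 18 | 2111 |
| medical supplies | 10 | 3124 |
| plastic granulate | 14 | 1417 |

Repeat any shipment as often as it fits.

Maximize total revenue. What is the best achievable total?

20169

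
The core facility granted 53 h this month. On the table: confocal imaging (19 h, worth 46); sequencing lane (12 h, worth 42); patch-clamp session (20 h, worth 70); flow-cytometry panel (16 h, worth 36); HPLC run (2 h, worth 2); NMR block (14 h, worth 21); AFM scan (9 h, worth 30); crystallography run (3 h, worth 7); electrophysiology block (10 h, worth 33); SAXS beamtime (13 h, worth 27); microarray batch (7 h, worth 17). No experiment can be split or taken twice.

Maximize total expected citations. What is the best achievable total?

177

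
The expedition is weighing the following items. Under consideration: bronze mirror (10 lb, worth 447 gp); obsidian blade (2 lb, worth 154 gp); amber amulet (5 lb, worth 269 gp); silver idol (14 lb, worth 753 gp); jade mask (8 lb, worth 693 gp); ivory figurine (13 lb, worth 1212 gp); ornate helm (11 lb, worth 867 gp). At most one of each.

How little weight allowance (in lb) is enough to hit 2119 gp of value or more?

26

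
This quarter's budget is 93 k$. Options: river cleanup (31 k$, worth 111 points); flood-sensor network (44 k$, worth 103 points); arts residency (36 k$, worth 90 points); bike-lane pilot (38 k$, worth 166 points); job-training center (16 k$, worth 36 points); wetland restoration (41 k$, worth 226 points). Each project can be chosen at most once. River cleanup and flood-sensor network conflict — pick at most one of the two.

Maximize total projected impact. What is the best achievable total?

By projected impact per k$: wetland restoration 5.51, bike-lane pilot 4.37, river cleanup 3.58, arts residency 2.50 lead.
Best packing: bike-lane pilot + wetland restoration — 79 k$, 392 total.
That's the maximum — no feasible swap from here does better than 392.

392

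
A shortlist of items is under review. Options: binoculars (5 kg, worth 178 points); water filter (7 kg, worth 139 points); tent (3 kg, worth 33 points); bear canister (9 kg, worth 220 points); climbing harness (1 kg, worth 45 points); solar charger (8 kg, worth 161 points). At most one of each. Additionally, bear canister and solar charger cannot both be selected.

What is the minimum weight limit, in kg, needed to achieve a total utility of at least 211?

6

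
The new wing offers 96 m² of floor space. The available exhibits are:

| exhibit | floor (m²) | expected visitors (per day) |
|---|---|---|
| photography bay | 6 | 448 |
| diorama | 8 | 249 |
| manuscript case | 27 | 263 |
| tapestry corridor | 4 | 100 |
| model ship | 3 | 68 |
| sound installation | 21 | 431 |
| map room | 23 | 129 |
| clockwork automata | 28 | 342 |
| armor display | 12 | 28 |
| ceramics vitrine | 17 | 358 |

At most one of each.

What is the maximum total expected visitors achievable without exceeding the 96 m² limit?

Taking photography bay + diorama + tapestry corridor + model ship + sound installation + clockwork automata + ceramics vitrine: 87 m² used, 1996 in expected visitors.

1996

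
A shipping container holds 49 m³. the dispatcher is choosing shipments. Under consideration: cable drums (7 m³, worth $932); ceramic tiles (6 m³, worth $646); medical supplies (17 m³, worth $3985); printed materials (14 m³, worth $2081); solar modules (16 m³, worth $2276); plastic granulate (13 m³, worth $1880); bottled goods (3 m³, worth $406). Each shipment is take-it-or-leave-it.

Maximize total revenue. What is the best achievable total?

8547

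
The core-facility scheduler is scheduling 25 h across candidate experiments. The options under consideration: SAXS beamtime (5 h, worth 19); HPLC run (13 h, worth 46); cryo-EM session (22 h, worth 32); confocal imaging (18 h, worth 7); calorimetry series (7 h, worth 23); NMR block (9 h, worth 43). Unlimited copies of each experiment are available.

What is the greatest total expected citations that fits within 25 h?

109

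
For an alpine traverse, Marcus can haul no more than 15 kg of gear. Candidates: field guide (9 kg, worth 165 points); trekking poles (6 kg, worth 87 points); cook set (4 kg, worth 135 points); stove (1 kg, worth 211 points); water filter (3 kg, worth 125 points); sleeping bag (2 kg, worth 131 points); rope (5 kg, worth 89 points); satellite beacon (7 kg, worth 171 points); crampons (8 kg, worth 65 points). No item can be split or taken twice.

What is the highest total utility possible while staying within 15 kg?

691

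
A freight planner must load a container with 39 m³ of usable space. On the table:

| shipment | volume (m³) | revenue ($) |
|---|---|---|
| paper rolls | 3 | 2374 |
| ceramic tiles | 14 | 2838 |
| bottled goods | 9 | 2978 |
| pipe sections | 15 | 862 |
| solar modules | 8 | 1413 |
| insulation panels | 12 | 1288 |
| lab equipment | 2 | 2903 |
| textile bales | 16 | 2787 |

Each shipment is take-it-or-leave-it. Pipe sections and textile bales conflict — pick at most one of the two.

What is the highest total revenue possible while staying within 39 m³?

The ratio ordering already packs tightly: paper rolls + ceramic tiles + bottled goods + solar modules + lab equipment, 36 m³, 12506.

12506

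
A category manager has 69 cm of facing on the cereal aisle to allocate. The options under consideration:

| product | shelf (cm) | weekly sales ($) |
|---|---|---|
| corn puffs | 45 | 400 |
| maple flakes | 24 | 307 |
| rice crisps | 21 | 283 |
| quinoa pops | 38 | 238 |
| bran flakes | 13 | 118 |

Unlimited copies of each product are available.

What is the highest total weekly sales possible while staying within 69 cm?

Filling by ratio: 3×rice crisps for 849, with 6 cm left unused.
Dropping 2×rice crisps frees 42 cm; slotting in 2×maple flakes (48 cm) lifts the total to 897 at 69 cm.
Nothing else within 69 cm beats 897.

897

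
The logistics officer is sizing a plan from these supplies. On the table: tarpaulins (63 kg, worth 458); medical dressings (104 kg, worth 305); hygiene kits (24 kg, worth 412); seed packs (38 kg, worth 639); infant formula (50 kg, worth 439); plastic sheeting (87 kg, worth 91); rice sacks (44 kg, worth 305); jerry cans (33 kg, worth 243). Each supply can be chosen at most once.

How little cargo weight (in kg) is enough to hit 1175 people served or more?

Need the lightest bundle worth ≥ 1175.
hygiene kits + seed packs + jerry cans reaches 1294 using 95 kg.
No combination under 95 kg hits 1175.

95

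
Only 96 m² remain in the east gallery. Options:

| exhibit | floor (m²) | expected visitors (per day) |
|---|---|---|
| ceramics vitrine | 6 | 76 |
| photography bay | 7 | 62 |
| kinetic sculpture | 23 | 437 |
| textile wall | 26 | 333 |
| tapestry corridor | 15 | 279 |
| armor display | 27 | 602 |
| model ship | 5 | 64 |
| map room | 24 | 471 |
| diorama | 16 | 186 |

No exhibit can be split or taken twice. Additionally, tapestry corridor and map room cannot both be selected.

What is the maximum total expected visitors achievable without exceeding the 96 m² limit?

Best packing: ceramics vitrine + kinetic sculpture + armor display + map room + diorama — 96 m², 1772 total.
Nothing else feasible within 96 m² beats 1772.

1772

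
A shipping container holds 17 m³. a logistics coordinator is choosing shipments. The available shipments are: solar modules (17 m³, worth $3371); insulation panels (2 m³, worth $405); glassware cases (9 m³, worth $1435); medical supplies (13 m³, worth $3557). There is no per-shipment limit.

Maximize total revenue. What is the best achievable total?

Density check — medical supplies 273.62, insulation panels 202.50, solar modules 198.29, glassware cases 159.44 are the best per m³.
Taking 2×insulation panels + medical supplies: 17 m³ used, 4367 in revenue.

4367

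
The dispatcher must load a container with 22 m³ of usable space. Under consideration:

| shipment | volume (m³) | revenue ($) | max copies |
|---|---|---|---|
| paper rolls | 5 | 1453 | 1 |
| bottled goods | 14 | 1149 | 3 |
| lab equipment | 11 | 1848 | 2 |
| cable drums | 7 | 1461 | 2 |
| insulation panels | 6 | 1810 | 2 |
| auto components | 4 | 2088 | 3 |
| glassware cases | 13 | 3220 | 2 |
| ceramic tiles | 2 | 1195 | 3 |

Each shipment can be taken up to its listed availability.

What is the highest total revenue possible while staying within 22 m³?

A density-first pass picks 3×auto components + 3×ceramic tiles — 9849 at 18 m³.
The 2 m³ tied up in ceramic tiles is better spent on insulation panels — total rises to 10464 (22 m³).
Every other selection either busts 22 m³ or exceeds an availability limit or fails to beat 10464.

10464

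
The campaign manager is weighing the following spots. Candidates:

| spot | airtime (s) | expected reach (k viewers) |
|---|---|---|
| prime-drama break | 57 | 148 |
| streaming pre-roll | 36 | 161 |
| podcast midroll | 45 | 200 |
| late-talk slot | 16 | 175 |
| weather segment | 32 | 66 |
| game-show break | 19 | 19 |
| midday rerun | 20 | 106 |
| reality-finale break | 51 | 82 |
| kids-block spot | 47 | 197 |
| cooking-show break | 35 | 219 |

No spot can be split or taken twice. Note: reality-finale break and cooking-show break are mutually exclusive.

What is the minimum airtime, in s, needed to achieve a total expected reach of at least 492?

Minimise s subject to total expected reach ≥ 492.
late-talk slot + midday rerun + cooking-show break: 500 expected reach at 71 s.
Below 71 s the best achievable stays under 492.

71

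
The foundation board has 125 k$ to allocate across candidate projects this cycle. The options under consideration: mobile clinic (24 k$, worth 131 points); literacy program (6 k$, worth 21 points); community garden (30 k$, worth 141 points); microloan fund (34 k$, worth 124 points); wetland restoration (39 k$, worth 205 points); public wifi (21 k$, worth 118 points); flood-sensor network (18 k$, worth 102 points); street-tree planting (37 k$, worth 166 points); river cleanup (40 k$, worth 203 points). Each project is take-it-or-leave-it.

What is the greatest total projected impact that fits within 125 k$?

657

Ranking by ratio (projected impact/k$): flood-sensor network 5.67, public wifi 5.62, mobile clinic 5.46, wetland restoration 5.26.
The ratio heuristic lands on mobile clinic + literacy program + wetland restoration + public wifi + flood-sensor network (577) but leaves 17 k$ idle.
The 24 k$ tied up in literacy program and flood-sensor network is better spent on river cleanup — total rises to 657 (124 k$).
Next best is literacy program + wetland restoration + public wifi + flood-sensor network + river cleanup at 649 (124 k$) — short by 8.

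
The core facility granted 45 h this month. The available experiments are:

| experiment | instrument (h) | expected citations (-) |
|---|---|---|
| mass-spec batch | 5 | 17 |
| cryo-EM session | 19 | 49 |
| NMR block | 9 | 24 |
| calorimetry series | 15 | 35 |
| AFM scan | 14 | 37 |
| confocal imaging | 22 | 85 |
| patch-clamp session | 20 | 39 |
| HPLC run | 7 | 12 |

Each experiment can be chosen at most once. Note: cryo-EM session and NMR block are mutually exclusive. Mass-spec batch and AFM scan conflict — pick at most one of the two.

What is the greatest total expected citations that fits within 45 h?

By expected citations per h: confocal imaging 3.86, mass-spec batch 3.40, NMR block 2.67 lead.
Greedy by ratio would take mass-spec batch + NMR block + confocal imaging + HPLC run: 43 h used, total 138.
Dropping mass-spec batch and HPLC run frees 12 h; slotting in AFM scan (14 h) lifts the total to 146 at 45 h.
The closest alternative, mass-spec batch + NMR block + confocal imaging + HPLC run, reaches only 138.

146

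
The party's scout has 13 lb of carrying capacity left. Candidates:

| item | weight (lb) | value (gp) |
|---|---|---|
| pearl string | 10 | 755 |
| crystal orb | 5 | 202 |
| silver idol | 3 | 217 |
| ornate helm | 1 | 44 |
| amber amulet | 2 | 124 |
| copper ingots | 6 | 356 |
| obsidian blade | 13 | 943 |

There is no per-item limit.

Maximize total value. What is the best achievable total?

972

Pearl string + silver idol uses 13 of the 13 lb and totals 972.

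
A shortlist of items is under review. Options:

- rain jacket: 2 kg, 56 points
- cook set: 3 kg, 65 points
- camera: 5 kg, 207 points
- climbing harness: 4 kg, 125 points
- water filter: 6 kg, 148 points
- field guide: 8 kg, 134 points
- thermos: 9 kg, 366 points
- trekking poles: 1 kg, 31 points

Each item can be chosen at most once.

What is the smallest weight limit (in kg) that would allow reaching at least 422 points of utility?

Minimise kg subject to total utility ≥ 422.
Taking rain jacket + thermos gives 422 (≥ 422) for 11 kg.
Any bundle with less than 11 kg falls short of 422.

11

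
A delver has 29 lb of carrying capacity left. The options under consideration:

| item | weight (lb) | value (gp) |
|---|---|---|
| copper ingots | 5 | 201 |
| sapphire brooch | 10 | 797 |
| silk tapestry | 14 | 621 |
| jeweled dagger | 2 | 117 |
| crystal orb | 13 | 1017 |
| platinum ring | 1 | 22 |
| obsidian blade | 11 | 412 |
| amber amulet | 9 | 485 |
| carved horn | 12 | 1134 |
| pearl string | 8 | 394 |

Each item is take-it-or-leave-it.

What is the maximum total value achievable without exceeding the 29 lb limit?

2290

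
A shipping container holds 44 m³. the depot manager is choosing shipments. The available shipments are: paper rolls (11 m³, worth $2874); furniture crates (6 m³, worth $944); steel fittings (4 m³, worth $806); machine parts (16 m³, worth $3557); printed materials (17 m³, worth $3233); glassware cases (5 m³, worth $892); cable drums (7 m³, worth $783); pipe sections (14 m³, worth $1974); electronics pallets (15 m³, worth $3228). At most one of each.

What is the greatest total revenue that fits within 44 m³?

9664

Filling by ratio: paper rolls + machine parts + electronics pallets for 9659, with 2 m³ left unused.
Dropping electronics pallets frees 15 m³; slotting in printed materials (17 m³) lifts the total to 9664 at 44 m³.
Runner-up paper rolls + machine parts + electronics pallets tops out at 9659.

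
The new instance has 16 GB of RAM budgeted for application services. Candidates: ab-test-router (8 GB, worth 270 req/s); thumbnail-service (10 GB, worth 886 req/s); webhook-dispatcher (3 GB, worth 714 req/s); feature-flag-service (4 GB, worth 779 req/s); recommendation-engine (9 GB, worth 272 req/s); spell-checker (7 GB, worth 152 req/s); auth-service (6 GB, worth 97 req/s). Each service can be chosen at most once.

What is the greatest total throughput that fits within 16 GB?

1765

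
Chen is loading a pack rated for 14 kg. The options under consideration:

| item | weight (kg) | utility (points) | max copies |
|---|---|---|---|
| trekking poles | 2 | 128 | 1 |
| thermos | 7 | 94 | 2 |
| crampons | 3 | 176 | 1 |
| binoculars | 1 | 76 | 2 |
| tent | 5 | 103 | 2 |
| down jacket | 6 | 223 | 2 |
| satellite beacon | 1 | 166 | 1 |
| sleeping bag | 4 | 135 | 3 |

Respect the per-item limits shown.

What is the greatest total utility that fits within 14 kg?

845

Taking trekking poles + crampons + 2×binoculars + down jacket + satellite beacon: 14 kg used, 845 in utility.
That's the maximum — no swap from here does better than 845.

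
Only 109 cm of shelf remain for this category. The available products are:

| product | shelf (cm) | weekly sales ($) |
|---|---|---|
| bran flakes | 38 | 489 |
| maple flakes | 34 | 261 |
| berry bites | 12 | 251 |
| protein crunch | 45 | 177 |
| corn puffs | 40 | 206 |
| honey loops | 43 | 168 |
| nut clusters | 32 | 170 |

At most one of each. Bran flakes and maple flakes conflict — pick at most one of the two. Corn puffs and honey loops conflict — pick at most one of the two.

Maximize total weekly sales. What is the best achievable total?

946

Ranking by ratio (weekly sales/cm): berry bites 20.92, bran flakes 12.87, maple flakes 7.68, nut clusters 5.31.
Best packing: bran flakes + berry bites + corn puffs — 90 cm, 946 total.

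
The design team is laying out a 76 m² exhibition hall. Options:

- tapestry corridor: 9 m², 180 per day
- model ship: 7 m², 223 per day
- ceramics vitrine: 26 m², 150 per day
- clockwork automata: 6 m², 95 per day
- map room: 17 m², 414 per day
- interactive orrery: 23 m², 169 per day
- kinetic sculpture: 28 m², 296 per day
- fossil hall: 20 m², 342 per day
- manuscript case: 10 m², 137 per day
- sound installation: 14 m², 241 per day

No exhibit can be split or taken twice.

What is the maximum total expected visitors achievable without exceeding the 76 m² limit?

Density check — model ship 31.86, map room 24.35, tapestry corridor 20.00 are the best per m².
Taking tapestry corridor + model ship + clockwork automata + map room + fossil hall + sound installation: 73 m² used, 1495 in expected visitors.
Next best is model ship + clockwork automata + map room + fossil hall + manuscript case + sound installation at 1452 (74 m²) — short by 43.

1495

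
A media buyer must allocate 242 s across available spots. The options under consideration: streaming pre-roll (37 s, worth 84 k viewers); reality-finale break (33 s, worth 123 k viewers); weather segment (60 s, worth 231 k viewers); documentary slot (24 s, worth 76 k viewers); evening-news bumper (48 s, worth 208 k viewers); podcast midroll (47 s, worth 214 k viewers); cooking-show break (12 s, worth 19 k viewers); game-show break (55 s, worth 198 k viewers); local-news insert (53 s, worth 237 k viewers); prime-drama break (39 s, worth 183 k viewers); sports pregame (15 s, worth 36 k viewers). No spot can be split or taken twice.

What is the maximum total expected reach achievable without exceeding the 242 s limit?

Taking the top-ratio spots first gives reality-finale break + evening-news bumper + podcast midroll + local-news insert + prime-drama break + sports pregame for 1001 (235 s).
Dropping reality-finale break and sports pregame frees 48 s; slotting in game-show break (55 s) lifts the total to 1040 at 242 s.
Next best is reality-finale break + weather segment + evening-news bumper + podcast midroll + local-news insert at 1013 (241 s) — short by 27.

1040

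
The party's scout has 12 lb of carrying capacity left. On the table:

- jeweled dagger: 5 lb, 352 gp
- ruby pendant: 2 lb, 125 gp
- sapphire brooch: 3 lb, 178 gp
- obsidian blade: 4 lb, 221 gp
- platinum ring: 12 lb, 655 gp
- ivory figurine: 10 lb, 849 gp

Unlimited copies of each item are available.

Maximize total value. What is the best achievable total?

974

By value per lb: ivory figurine 84.90, jeweled dagger 70.40, ruby pendant 62.50, sapphire brooch 59.33 lead.
Ruby pendant + ivory figurine uses 12 of the 12 lb and totals 974.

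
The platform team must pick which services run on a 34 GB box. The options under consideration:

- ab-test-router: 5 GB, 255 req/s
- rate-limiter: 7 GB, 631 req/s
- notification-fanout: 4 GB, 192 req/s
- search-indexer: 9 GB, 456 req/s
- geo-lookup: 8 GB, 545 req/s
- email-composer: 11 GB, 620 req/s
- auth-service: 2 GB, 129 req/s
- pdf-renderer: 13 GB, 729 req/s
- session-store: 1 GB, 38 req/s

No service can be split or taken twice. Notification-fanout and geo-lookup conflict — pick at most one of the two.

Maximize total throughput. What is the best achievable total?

2218

Ab-test-router + rate-limiter + geo-lookup + email-composer + auth-service + session-store uses 34 of the 34 GB and totals 2218.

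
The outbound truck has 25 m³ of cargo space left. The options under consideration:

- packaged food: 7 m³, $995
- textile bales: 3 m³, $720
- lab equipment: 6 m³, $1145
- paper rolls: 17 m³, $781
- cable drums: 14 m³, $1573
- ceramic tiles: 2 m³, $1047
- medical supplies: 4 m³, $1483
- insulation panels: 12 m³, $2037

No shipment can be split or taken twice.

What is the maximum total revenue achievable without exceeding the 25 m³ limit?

5712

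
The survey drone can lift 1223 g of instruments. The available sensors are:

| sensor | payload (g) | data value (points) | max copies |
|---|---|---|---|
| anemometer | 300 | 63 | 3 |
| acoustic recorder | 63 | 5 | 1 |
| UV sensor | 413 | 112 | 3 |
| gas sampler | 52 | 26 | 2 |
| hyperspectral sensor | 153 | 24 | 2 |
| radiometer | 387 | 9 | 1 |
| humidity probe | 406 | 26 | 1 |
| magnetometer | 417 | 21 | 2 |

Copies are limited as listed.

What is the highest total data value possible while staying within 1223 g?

Greedy by ratio would take acoustic recorder + 2×UV sensor + 2×gas sampler + hyperspectral sensor: 1146 g used, total 305.
The 268 g tied up in acoustic recorder and gas sampler and hyperspectral sensor is better spent on anemometer — total rises to 313 (1178 g).

313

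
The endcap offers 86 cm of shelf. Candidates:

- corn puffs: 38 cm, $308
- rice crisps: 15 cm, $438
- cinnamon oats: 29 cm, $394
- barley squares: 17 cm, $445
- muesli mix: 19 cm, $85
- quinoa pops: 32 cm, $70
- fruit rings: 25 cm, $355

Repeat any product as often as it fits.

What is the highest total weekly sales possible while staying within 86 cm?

2225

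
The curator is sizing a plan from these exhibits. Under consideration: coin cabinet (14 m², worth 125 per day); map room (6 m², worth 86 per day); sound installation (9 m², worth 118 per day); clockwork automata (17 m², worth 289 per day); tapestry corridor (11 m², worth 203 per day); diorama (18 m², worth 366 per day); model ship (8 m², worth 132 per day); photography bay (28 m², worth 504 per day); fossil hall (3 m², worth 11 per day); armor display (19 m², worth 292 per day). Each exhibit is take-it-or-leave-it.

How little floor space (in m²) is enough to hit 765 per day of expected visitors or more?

43

Look for the lowest-floor combination reaching 765.
Taking clockwork automata + diorama + model ship gives 787 (≥ 765) for 43 m².
Below 43 m² the best achievable stays under 765.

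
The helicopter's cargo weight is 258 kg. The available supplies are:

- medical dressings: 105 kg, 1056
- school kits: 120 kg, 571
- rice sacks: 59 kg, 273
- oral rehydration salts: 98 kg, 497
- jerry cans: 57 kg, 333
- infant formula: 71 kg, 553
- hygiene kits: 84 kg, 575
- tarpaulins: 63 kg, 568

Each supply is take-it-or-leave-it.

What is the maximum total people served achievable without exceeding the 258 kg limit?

2199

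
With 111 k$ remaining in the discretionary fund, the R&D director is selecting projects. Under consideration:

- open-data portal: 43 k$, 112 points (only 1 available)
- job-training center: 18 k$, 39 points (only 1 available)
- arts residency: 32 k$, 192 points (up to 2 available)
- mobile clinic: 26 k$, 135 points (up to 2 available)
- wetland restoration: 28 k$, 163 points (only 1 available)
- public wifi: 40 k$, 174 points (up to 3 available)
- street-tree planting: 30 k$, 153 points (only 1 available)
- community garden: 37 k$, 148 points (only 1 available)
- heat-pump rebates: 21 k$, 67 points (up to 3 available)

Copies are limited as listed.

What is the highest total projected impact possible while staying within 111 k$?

By projected impact per k$: arts residency 6.00, wetland restoration 5.82, mobile clinic 5.19 lead.
2×arts residency + mobile clinic + heat-pump rebates uses 111 of the 111 k$ and totals 586.
That's the maximum — no swap from here does better than 586.

586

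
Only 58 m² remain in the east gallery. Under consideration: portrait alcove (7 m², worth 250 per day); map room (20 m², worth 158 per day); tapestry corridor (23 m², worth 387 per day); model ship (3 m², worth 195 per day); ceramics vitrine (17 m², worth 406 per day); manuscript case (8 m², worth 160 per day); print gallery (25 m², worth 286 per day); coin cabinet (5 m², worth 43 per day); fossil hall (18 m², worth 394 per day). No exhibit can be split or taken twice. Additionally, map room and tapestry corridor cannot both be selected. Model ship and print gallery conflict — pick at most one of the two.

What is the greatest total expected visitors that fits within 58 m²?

1448

By expected visitors per m²: model ship 65.00, portrait alcove 35.71, ceramics vitrine 23.88 lead.
The ratio ordering already packs tightly: portrait alcove + model ship + ceramics vitrine + manuscript case + coin cabinet + fossil hall, 58 m², 1448.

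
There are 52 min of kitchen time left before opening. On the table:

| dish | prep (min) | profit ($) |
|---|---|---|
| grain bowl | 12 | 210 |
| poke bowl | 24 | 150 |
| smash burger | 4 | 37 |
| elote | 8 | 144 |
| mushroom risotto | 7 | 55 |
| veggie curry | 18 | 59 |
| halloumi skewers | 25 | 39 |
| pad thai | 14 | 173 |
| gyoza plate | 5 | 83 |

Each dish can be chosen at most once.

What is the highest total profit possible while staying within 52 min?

702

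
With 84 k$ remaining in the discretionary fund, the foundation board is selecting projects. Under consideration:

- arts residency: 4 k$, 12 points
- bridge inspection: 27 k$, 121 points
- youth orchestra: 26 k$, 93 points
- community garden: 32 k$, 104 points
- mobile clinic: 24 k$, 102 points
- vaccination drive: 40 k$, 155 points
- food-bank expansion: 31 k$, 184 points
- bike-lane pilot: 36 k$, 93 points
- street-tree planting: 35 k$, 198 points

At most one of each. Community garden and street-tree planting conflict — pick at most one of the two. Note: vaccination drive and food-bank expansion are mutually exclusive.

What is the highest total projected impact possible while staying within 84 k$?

Taking the top-ratio projects first gives arts residency + food-bank expansion + street-tree planting for 394 (70 k$).
Dropping arts residency and street-tree planting frees 39 k$; slotting in bridge inspection + mobile clinic (51 k$) lifts the total to 407 at 82 k$.
Next best is bridge inspection + youth orchestra + food-bank expansion at 398 (84 k$) — short by 9.

407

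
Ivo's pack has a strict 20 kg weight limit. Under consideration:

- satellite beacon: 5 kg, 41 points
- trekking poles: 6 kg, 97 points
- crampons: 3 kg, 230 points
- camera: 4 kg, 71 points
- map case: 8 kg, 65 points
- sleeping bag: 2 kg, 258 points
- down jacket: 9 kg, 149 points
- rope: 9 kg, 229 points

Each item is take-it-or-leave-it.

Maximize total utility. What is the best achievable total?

814

A density-first pass picks crampons + camera + sleeping bag + rope — 788 at 18 kg.
The 4 kg tied up in camera is better spent on trekking poles — total rises to 814 (20 kg).
No other feasible combination exceeds 814.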